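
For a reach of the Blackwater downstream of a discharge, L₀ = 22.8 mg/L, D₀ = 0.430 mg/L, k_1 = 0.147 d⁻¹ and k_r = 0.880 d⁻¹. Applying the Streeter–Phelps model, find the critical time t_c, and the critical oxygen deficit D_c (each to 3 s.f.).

t_c ≈ 2.31 d; D_c ≈ 2.71 mg/L

With k_r/k_1 = 5.986 and 1 − D₀(k_r−k_1)/(k_1 L₀) = 0.9060,
t_c = ln(5.986 × 0.9060) / (0.880 − 0.147) = ln(5.423) / 0.7330 = 1.691/0.7330 = 2.307 d.
L(t_c) = L₀ e^(−k_1 t_c) = 22.8 × 0.7124 = 16.24 mg/L, and at the critical point k_r D_c = k_1 L, so D_c = (0.147/0.880) × 16.24 = 2.713 mg/L.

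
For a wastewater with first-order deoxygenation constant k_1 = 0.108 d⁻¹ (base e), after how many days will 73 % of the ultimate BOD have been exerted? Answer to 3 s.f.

t ≈ 12.1 d

y/L₀ = 1 − e^(−k_1 t) = 0.73 ⇒ e^(−k_1 t) = 0.270
t = −ln(0.270) / 0.108 = 1.309 / 0.108 = 12.12 d.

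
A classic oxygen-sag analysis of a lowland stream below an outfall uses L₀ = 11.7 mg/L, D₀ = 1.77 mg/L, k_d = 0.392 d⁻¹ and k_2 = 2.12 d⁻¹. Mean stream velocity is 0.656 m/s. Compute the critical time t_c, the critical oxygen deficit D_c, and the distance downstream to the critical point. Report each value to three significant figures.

t_c ≈ 0.341 d; D_c ≈ 1.89 mg/L; x_c ≈ 19.3 km

With k_2/k_d = 5.408 and 1 − D₀(k_2−k_d)/(k_d L₀) = 0.3331,
t_c = ln(5.408 × 0.3331) / (2.12 − 0.392) = ln(1.802) / 1.728 = 0.5887/1.728 = 0.3407 d.
L(t_c) = L₀ e^(−k_d t_c) = 11.7 × 0.8750 = 10.24 mg/L, and at the critical point k_2 D_c = k_d L, so D_c = (0.392/2.12) × 10.24 = 1.893 mg/L.
x_c = v t_c = 0.656 m/s × 0.3407 d × 86400 s/d = 19310 m ≈ 19.3 km.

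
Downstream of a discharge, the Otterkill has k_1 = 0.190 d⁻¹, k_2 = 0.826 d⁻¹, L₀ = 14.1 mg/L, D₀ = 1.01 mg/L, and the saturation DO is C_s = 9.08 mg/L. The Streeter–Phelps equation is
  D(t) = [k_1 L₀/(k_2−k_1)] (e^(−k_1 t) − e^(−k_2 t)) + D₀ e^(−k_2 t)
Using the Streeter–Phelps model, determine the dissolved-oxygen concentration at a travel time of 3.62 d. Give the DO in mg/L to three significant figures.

DO ≈ 7.12 mg/L

k_1 L₀/(k_2−k_1) = 0.190×14.1/(0.826−0.190) = 2.679/0.6360 = 4.212 mg/L.
e^(−k_1 t) = e^(−0.190×3.620) = 0.5027; e^(−k_2 t) = e^(−0.826×3.620) = 0.05028.
D = 4.212 × (0.5027 − 0.05028) + 1.01 × 0.05028 = 1.906 + 0.05078 = 1.956 mg/L.
DO = C_s − D = 9.08 − 1.956 = 7.124 mg/L.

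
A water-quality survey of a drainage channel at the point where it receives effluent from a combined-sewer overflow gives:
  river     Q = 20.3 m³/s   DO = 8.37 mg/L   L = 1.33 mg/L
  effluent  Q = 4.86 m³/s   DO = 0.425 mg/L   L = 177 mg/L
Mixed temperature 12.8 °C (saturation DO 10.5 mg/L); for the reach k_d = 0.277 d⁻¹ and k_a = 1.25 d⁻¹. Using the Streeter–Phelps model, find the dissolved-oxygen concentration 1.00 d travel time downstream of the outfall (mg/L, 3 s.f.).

DO ≈ 4.72 mg/L

Mixed DO = (20.3×8.37 + 4.86×0.425)/(20.3+4.86) = 172.0/25.16 = 6.835 mg/L.
Mixed L₀ = (20.3×1.33 + 4.86×177)/(25.16) = 887.2/25.16 = 35.26 mg/L.
Initial deficit D₀ = C_s − DO₀ = 10.5 − 6.835 = 3.665 mg/L.
D(1.00) = [0.277×35.26/(1.25−0.277)](e^(−0.277×1.00) − e^(−1.25×1.00)) + 3.665 e^(−1.25×1.00)
= 10.04 × (0.7581 − 0.2865) + 3.665 × 0.2865 = 5.784 mg/L.
DO = 10.5 − 5.784 = 4.716 mg/L.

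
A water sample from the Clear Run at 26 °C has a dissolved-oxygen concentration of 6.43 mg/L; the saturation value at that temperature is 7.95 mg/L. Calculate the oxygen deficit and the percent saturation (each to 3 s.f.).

D = C_s − C = 7.95 − 6.43 = 1.52 mg/L.
% saturation = 6.43/7.95 × 100 = 80.9 %.

D ≈ 1.52 mg/L; 80.9 % saturation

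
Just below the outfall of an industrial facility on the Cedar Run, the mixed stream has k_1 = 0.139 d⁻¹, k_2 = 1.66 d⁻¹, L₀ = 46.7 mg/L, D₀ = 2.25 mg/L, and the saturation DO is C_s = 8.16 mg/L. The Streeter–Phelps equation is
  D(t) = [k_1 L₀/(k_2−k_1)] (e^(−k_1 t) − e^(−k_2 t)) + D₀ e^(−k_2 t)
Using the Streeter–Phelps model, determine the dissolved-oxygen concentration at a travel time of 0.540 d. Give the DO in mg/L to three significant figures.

k_1 L₀/(k_2−k_1) = 0.139×46.7/(1.66−0.139) = 6.491/1.521 = 4.268 mg/L.
e^(−k_1 t) = e^(−0.139×0.5400) = 0.9277; e^(−k_2 t) = e^(−1.66×0.5400) = 0.4080.
D = 4.268 × (0.9277 − 0.4080) + 2.25 × 0.4080 = 2.218 + 0.9181 = 3.136 mg/L.
DO = C_s − D = 8.16 − 3.136 = 5.024 mg/L.

DO ≈ 5.02 mg/L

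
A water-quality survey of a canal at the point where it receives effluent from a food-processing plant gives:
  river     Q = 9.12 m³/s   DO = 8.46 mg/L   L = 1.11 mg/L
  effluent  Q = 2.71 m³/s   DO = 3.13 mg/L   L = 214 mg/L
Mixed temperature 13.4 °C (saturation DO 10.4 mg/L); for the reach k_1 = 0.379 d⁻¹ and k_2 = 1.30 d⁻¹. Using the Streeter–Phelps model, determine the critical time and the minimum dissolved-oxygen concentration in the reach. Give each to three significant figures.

Mixed DO = (9.12×8.46 + 2.71×3.13)/(9.12+2.71) = 85.64/11.83 = 7.239 mg/L.
Mixed L₀ = (9.12×1.11 + 2.71×214)/(11.83) = 590.1/11.83 = 49.88 mg/L.
Initial deficit D₀ = C_s − DO₀ = 10.4 − 7.239 = 3.161 mg/L.
t_c = (1/0.9210) ln[(1.30/0.379)(1 − 3.161×0.9210/(0.379×49.88))] = 1.086 × ln(2.902) = 1.157 d.
D_c = (0.379/1.30) × 49.88 × e^(−0.379×1.157) = 0.2915 × 49.88 × 0.6451 = 9.380 mg/L.
Minimum DO = 10.4 − 9.380 = 1.020 mg/L.

t_c ≈ 1.16 d; minimum DO ≈ 1.02 mg/L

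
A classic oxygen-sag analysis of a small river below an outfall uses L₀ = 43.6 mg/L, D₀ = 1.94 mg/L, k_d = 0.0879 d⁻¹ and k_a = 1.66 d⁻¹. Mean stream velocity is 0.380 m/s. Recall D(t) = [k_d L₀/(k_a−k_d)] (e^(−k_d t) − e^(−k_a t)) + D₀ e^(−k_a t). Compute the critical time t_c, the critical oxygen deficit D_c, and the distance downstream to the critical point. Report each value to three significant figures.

t_c ≈ 0.859 d; D_c ≈ 2.14 mg/L; x_c ≈ 28.2 km

With k_a/k_d = 18.89 and 1 − D₀(k_a−k_d)/(k_d L₀) = 0.2042,
t_c = ln(18.89 × 0.2042) / (1.66 − 0.0879) = ln(3.856) / 1.572 = 1.350/1.572 = 0.8585 d.
D_c = (k_d/k_a) L₀ e^(−k_d t_c) = (0.0879/1.66) × 43.6 × e^(−0.0879×0.8585) = 0.05295 × 43.6 × 0.9273 = 2.141 mg/L.
x_c = v t_c = 0.380 m/s × 0.8585 d × 86400 s/d = 28190 m ≈ 28.2 km.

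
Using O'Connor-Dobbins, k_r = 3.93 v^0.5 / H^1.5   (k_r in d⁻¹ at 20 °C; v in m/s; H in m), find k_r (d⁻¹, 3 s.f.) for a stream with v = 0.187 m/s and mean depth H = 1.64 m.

k_r ≈ 0.809 d⁻¹

k_r = 3.93 × 0.187^0.5 / 1.64^1.5 = 3.93 × 0.4324 / 2.100 = 0.8092 d⁻¹.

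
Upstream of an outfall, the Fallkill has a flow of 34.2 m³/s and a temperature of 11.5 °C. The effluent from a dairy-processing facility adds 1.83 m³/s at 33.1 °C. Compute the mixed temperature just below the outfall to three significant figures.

12.6 °C

Flow-weighted mixing: C = (Q_r C_r + Q_w C_w)/(Q_r + Q_w)
= (34.2×11.5 + 1.83×33.1)/(34.2 + 1.83) = 453.9/36.03 = 12.60 °C.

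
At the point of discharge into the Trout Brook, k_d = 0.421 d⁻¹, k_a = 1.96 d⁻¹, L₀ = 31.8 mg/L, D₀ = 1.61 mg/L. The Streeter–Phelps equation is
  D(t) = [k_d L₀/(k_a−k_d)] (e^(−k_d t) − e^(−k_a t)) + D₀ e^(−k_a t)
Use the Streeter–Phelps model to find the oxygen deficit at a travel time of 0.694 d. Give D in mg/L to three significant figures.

k_d L₀/(k_a−k_d) = 0.421×31.8/(1.96−0.421) = 13.39/1.539 = 8.699 mg/L.
e^(−k_d t) = e^(−0.421×0.6940) = 0.7466; e^(−k_a t) = e^(−1.96×0.6940) = 0.2566.
D = 8.699 × (0.7466 − 0.2566) + 1.61 × 0.2566 = 4.263 + 0.4131 = 4.676 mg/L.

D ≈ 4.68 mg/L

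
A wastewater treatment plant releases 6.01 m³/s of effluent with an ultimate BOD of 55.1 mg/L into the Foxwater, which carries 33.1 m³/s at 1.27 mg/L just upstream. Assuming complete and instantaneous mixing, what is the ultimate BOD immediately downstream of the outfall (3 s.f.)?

Flow-weighted mixing: C = (Q_r C_r + Q_w C_w)/(Q_r + Q_w)
= (33.1×1.27 + 6.01×55.1)/(33.1 + 6.01) = 373.2/39.11 = 9.542 mg/L.

9.54 mg/L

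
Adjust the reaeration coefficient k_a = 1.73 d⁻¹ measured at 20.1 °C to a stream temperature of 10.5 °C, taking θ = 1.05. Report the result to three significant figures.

k_a(T₂) = k_a(T₁) · θ^(T₂−T₁) = 1.73 × 1.05^(10.5−20.1)
= 1.73 × 1.05^-9.60 = 1.73 × 0.6260 = 1.083 d⁻¹.

k_a ≈ 1.08 d⁻¹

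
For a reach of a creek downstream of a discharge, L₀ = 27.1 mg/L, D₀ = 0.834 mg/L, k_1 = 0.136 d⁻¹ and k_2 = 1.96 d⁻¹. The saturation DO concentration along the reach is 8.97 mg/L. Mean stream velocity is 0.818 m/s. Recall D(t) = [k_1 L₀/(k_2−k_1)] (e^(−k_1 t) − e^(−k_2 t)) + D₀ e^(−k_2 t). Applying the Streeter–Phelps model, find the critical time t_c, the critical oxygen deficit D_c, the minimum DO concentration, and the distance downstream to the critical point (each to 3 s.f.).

t_c ≈ 1.17 d; D_c ≈ 1.60 mg/L; min DO ≈ 7.37 mg/L; x_c ≈ 82.8 km

t_c = [1/(k_2−k_1)] ln[(k_2/k_1)(1 − D₀(k_2−k_1)/(k_1 L₀))]
= [1/(1.96−0.136)] ln[(1.96/0.136)(1 − 0.834×1.824/(0.136×27.1))]
= (1/1.824) ln[14.41 × 0.5873] = 0.5482 × ln(8.463) = 0.5482 × 2.136 = 1.171 d.
L(t_c) = L₀ e^(−k_1 t_c) = 27.1 × 0.8528 = 23.11 mg/L, and at the critical point k_2 D_c = k_1 L, so D_c = (0.136/1.96) × 23.11 = 1.604 mg/L.
Minimum DO = C_s − D_c = 8.97 − 1.604 = 7.366 mg/L.
x_c = v t_c = 0.818 m/s × 1.171 d × 86400 s/d = 82750 m ≈ 82.8 km.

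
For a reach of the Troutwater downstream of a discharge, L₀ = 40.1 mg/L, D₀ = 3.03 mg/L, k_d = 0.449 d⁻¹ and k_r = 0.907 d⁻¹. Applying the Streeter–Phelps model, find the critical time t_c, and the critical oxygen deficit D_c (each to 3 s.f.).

t_c ≈ 1.36 d; D_c ≈ 10.8 mg/L

With k_r/k_d = 2.020 and 1 − D₀(k_r−k_d)/(k_d L₀) = 0.9229,
t_c = ln(2.020 × 0.9229) / (0.907 − 0.449) = ln(1.864) / 0.4580 = 0.6229/0.4580 = 1.360 d.
L(t_c) = L₀ e^(−k_d t_c) = 40.1 × 0.5430 = 21.77 mg/L, and at the critical point k_r D_c = k_d L, so D_c = (0.449/0.907) × 21.77 = 10.78 mg/L.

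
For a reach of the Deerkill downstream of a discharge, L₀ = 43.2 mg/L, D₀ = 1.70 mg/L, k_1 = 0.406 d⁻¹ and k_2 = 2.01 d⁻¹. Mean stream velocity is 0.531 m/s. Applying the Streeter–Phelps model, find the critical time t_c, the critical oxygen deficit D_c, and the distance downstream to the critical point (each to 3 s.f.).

t_c = [1/(k_2−k_1)] ln[(k_2/k_1)(1 − D₀(k_2−k_1)/(k_1 L₀))]
= [1/(2.01−0.406)] ln[(2.01/0.406)(1 − 1.70×1.604/(0.406×43.2))]
= (1/1.604) ln[4.951 × 0.8445] = 0.6234 × ln(4.181) = 0.6234 × 1.431 = 0.8919 d.
L(t_c) = L₀ e^(−k_1 t_c) = 43.2 × 0.6962 = 30.08 mg/L, and at the critical point k_2 D_c = k_1 L, so D_c = (0.406/2.01) × 30.08 = 6.075 mg/L.
x_c = v t_c = 0.531 m/s × 0.8919 d × 86400 s/d = 40920 m ≈ 40.9 km.

t_c ≈ 0.892 d; D_c ≈ 6.08 mg/L; x_c ≈ 40.9 km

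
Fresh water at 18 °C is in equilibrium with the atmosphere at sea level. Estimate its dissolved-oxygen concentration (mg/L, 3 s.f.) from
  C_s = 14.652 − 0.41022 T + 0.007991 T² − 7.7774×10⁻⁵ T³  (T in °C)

C_s ≈ 9.40 mg/L

C_s = 14.652 − 0.41022×18 + 0.007991×18² − 7.7774×10⁻⁵×18³ = 9.404 mg/L.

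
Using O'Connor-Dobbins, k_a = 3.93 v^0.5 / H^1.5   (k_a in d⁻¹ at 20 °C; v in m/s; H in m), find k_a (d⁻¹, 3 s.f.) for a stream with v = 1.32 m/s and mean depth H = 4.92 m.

k_a ≈ 0.414 d⁻¹

k_a = 3.93 × 1.32^0.5 / 4.92^1.5 = 3.93 × 1.149 / 10.91 = 0.4137 d⁻¹.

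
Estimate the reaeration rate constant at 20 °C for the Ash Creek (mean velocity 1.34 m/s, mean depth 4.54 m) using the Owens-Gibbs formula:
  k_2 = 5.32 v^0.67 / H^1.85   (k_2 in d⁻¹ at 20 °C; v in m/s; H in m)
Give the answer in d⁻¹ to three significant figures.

k_2 ≈ 0.394 d⁻¹

k_2 = 5.32 × 1.34^0.67 / 4.54^1.85 = 5.32 × 1.217 / 16.43 = 0.3940 d⁻¹.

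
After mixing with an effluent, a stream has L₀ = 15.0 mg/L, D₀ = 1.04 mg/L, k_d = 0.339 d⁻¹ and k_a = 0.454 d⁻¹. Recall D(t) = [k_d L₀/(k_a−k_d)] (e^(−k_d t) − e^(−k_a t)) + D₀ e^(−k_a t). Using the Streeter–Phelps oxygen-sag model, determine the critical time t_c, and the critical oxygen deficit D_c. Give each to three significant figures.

t_c ≈ 2.33 d; D_c ≈ 5.08 mg/L

t_c = [1/(k_a−k_d)] ln[(k_a/k_d)(1 − D₀(k_a−k_d)/(k_d L₀))]
= [1/(0.454−0.339)] ln[(0.454/0.339)(1 − 1.04×0.1150/(0.339×15.0))]
= (1/0.1150) ln[1.339 × 0.9765] = 8.696 × ln(1.308) = 8.696 × 0.2683 = 2.333 d.
D_c = (k_d/k_a) L₀ e^(−k_d t_c) = (0.339/0.454) × 15.0 × e^(−0.339×2.333) = 0.7467 × 15.0 × 0.4534 = 5.079 mg/L.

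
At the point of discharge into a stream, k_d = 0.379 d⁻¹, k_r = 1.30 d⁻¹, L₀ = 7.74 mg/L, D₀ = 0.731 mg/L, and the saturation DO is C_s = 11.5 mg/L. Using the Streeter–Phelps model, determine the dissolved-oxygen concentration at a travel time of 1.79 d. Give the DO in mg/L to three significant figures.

k_d L₀/(k_r−k_d) = 0.379×7.74/(1.30−0.379) = 2.933/0.9210 = 3.185 mg/L.
e^(−k_d t) = e^(−0.379×1.790) = 0.5074; e^(−k_r t) = e^(−1.30×1.790) = 0.09759.
D = 3.185 × (0.5074 − 0.09759) + 0.731 × 0.09759 = 1.305 + 0.07134 = 1.377 mg/L.
DO = C_s − D = 11.5 − 1.377 = 10.12 mg/L.

DO ≈ 10.1 mg/L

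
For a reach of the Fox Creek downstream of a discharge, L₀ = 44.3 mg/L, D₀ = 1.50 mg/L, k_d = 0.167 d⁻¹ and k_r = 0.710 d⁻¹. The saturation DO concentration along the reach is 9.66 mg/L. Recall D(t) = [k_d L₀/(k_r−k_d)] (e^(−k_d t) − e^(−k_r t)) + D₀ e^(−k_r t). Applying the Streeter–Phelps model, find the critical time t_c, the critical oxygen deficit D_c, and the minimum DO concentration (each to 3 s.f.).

At the critical point dD/dt = 0, so k_d L₀ e^(−k_d t) = k_r D. Substituting D(t) from the Streeter–Phelps equation and solving for t gives
t_c = ln[(k_r/k_d)(1 − D₀(k_r−k_d)/(k_d L₀))] / (k_r−k_d).
Here k_r−k_d = 0.5430 d⁻¹ and 1 − D₀(k_r−k_d)/(k_d L₀) = 1 − 1.50×0.5430/(0.167×44.3) = 0.8899, so
t_c = ln(4.251 × 0.8899) / 0.5430 = 1.331 / 0.5430 = 2.451 d.
L(t_c) = L₀ e^(−k_d t_c) = 44.3 × 0.6642 = 29.42 mg/L, and at the critical point k_r D_c = k_d L, so D_c = (0.167/0.710) × 29.42 = 6.920 mg/L.
Minimum DO = C_s − D_c = 9.66 − 6.920 = 2.740 mg/L.

t_c ≈ 2.45 d; D_c ≈ 6.92 mg/L; min DO ≈ 2.74 mg/L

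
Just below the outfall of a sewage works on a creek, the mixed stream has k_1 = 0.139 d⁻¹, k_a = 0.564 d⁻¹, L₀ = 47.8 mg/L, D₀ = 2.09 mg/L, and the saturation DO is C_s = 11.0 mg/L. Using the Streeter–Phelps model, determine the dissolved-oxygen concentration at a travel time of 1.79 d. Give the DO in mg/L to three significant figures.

k_1 L₀/(k_a−k_1) = 0.139×47.8/(0.564−0.139) = 6.644/0.4250 = 15.63 mg/L.
e^(−k_1 t) = e^(−0.139×1.790) = 0.7797; e^(−k_a t) = e^(−0.564×1.790) = 0.3644.
D = 15.63 × (0.7797 − 0.3644) + 2.09 × 0.3644 = 6.493 + 0.7616 = 7.255 mg/L.
DO = C_s − D = 11.0 − 7.255 = 3.745 mg/L.

DO ≈ 3.75 mg/L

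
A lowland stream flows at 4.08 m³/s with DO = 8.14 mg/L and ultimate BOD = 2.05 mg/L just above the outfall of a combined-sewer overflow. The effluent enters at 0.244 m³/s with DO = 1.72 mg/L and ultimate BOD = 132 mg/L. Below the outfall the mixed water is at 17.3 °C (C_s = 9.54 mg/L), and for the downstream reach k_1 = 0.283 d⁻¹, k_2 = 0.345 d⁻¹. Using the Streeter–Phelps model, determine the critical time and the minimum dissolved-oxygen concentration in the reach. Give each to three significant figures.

t_c ≈ 2.52 d; minimum DO ≈ 5.77 mg/L

Mixed DO = (4.08×8.14 + 0.244×1.72)/(4.08+0.244) = 33.63/4.324 = 7.778 mg/L.
Mixed L₀ = (4.08×2.05 + 0.244×132)/(4.324) = 40.57/4.324 = 9.383 mg/L.
Initial deficit D₀ = C_s − DO₀ = 9.54 − 7.778 = 1.762 mg/L.
t_c = (1/0.06200) ln[(0.345/0.283)(1 − 1.762×0.06200/(0.283×9.383))] = 16.13 × ln(1.169) = 2.517 d.
D_c = (0.283/0.345) × 9.383 × e^(−0.283×2.517) = 0.8203 × 9.383 × 0.4905 = 3.775 mg/L.
Minimum DO = 9.54 − 3.775 = 5.765 mg/L.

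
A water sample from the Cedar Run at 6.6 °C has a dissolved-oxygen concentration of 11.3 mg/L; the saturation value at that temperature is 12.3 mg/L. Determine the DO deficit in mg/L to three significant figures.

D ≈ 1.00 mg/L

D = C_s − C = 12.3 − 11.3 = 1.00 mg/L.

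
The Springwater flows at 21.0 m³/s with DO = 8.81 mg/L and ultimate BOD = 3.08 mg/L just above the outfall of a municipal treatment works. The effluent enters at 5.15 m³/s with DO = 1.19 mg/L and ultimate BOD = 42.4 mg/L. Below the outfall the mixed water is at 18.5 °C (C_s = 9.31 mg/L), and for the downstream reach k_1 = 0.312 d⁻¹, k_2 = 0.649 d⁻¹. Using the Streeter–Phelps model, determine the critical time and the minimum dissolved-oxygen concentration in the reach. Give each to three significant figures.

Mixed DO = (21.0×8.81 + 5.15×1.19)/(21.0+5.15) = 191.1/26.15 = 7.309 mg/L.
Mixed L₀ = (21.0×3.08 + 5.15×42.4)/(26.15) = 283.0/26.15 = 10.82 mg/L.
Initial deficit D₀ = C_s − DO₀ = 9.31 − 7.309 = 2.001 mg/L.
t_c = (1/0.3370) ln[(0.649/0.312)(1 − 2.001×0.3370/(0.312×10.82))] = 2.967 × ln(1.665) = 1.513 d.
D_c = (0.312/0.649) × 10.82 × e^(−0.312×1.513) = 0.4807 × 10.82 × 0.6238 = 3.246 mg/L.
Minimum DO = 9.31 − 3.246 = 6.064 mg/L.

t_c ≈ 1.51 d; minimum DO ≈ 6.06 mg/L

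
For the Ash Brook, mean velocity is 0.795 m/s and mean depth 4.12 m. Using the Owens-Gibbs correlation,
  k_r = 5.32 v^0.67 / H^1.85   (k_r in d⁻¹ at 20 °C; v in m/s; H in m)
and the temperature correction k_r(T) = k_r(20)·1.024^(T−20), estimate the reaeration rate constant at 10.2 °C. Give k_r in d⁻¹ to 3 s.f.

k_r(20) = 5.32 × 0.795^0.67 / 4.12^1.85 = 5.32 × 0.8575 / 13.73 = 0.3324 d⁻¹.
k_r(10.2) = 0.3324 × 1.024^(10.2−20) = 0.3324 × 0.7926 = 0.2634 d⁻¹.

k_r ≈ 0.263 d⁻¹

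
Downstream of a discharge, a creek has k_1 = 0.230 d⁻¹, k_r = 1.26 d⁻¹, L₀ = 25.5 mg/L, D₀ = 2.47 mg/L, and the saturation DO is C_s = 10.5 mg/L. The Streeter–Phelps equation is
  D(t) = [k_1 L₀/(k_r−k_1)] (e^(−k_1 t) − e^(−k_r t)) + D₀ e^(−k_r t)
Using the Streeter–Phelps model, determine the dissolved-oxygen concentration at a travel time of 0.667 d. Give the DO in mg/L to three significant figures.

k_1 L₀/(k_r−k_1) = 0.230×25.5/(1.26−0.230) = 5.865/1.030 = 5.694 mg/L.
e^(−k_1 t) = e^(−0.230×0.6670) = 0.8578; e^(−k_r t) = e^(−1.26×0.6670) = 0.4315.
D = 5.694 × (0.8578 − 0.4315) + 2.47 × 0.4315 = 2.427 + 1.066 = 3.493 mg/L.
DO = C_s − D = 10.5 − 3.493 = 7.007 mg/L.

DO ≈ 7.01 mg/L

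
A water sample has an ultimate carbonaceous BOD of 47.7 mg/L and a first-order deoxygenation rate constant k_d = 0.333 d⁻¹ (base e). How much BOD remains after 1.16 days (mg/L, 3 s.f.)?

L ≈ 32.4 mg/L

L_t = L₀ e^(−k_d t) = 47.7 × e^(−0.333×1.16) = 47.7 × 0.6796 = 32.42 mg/L.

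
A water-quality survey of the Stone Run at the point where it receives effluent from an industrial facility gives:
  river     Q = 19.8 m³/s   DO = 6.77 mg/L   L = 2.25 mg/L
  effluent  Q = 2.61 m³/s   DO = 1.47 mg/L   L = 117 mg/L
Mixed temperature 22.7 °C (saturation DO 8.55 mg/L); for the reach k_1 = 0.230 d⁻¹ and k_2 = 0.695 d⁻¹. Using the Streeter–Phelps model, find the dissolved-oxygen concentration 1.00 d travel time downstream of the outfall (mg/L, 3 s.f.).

DO ≈ 5.07 mg/L

Mixed DO = (19.8×6.77 + 2.61×1.47)/(19.8+2.61) = 137.9/22.41 = 6.153 mg/L.
Mixed L₀ = (19.8×2.25 + 2.61×117)/(22.41) = 349.9/22.41 = 15.61 mg/L.
Initial deficit D₀ = C_s − DO₀ = 8.55 − 6.153 = 2.397 mg/L.
D(1.00) = [0.230×15.61/(0.695−0.230)](e^(−0.230×1.00) − e^(−0.695×1.00)) + 2.397 e^(−0.695×1.00)
= 7.723 × (0.7945 − 0.4991) + 2.397 × 0.4991 = 3.478 mg/L.
DO = 8.55 − 3.478 = 5.072 mg/L.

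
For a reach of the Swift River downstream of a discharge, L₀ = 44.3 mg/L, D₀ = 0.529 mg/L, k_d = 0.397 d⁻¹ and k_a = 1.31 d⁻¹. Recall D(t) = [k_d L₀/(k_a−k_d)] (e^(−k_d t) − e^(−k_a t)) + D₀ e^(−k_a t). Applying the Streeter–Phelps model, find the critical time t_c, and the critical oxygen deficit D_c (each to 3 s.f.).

t_c ≈ 1.28 d; D_c ≈ 8.09 mg/L

t_c = [1/(k_a−k_d)] ln[(k_a/k_d)(1 − D₀(k_a−k_d)/(k_d L₀))]
= [1/(1.31−0.397)] ln[(1.31/0.397)(1 − 0.529×0.9130/(0.397×44.3))]
= (1/0.9130) ln[3.300 × 0.9725] = 1.095 × ln(3.209) = 1.095 × 1.166 = 1.277 d.
L(t_c) = L₀ e^(−k_d t_c) = 44.3 × 0.6023 = 26.68 mg/L, and at the critical point k_a D_c = k_d L, so D_c = (0.397/1.31) × 26.68 = 8.086 mg/L.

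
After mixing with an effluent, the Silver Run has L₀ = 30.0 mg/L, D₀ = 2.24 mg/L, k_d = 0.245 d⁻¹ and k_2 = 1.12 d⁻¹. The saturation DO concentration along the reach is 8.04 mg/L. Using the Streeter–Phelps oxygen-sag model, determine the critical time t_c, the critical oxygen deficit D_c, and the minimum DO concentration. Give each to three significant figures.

t_c ≈ 1.38 d; D_c ≈ 4.68 mg/L; min DO ≈ 3.36 mg/L

t_c = [1/(k_2−k_d)] ln[(k_2/k_d)(1 − D₀(k_2−k_d)/(k_d L₀))]
= [1/(1.12−0.245)] ln[(1.12/0.245)(1 − 2.24×0.8750/(0.245×30.0))]
= (1/0.8750) ln[4.571 × 0.7333] = 1.143 × ln(3.352) = 1.143 × 1.210 = 1.382 d.
L(t_c) = L₀ e^(−k_d t_c) = 30.0 × 0.7127 = 21.38 mg/L, and at the critical point k_2 D_c = k_d L, so D_c = (0.245/1.12) × 21.38 = 4.677 mg/L.
Minimum DO = C_s − D_c = 8.04 − 4.677 = 3.363 mg/L.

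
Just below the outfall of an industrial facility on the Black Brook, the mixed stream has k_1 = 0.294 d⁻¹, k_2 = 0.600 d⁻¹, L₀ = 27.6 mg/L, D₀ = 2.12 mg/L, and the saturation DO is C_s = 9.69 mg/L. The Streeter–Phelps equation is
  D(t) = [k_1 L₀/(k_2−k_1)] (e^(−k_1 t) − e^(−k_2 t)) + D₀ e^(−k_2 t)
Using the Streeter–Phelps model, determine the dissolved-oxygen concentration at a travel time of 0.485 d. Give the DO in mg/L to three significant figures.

DO ≈ 4.93 mg/L

k_1 L₀/(k_2−k_1) = 0.294×27.6/(0.600−0.294) = 8.114/0.3060 = 26.52 mg/L.
e^(−k_1 t) = e^(−0.294×0.4850) = 0.8671; e^(−k_2 t) = e^(−0.600×0.4850) = 0.7475.
D = 26.52 × (0.8671 − 0.7475) + 2.12 × 0.7475 = 3.171 + 1.585 = 4.756 mg/L.
DO = C_s − D = 9.69 − 4.756 = 4.934 mg/L.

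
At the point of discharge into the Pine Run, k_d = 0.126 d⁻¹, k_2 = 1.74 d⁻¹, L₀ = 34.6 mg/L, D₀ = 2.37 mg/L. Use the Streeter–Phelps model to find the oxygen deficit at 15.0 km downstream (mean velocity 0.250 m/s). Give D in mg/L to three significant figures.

D ≈ 2.38 mg/L

Travel time t = x/v = 15.0 km / (0.250 m/s) = 15000 m / 0.250 m/s = 60000 s = 0.6944 d.
k_d L₀/(k_2−k_d) = 0.126×34.6/(1.74−0.126) = 4.360/1.614 = 2.701 mg/L.
e^(−k_d t) = e^(−0.126×0.6944) = 0.9162; e^(−k_2 t) = e^(−1.74×0.6944) = 0.2987.
D = 2.701 × (0.9162 − 0.2987) + 2.37 × 0.2987 = 1.668 + 0.7079 = 2.376 mg/L.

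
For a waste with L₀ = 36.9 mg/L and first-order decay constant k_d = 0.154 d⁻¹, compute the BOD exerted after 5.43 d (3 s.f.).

y_t = L₀(1 − e^(−k_d t)) = 36.9 × (1 − e^(−0.154×5.43))
= 36.9 × (1 − 0.4333) = 36.9 × 0.5667 = 20.91 mg/L.

y ≈ 20.9 mg/L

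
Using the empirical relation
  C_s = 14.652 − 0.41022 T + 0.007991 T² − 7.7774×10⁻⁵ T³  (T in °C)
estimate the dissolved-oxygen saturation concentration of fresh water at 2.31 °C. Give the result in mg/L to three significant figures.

C_s = 14.652 − 0.41022×2.31 + 0.007991×2.31² − 7.7774×10⁻⁵×2.31³ = 13.75 mg/L.

C_s ≈ 13.7 mg/L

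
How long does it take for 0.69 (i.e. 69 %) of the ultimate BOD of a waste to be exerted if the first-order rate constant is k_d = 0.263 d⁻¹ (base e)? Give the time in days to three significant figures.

t ≈ 4.45 d

y/L₀ = 1 − e^(−k_d t) = 0.69 ⇒ e^(−k_d t) = 0.310
t = −ln(0.310) / 0.263 = 1.171 / 0.263 = 4.453 d.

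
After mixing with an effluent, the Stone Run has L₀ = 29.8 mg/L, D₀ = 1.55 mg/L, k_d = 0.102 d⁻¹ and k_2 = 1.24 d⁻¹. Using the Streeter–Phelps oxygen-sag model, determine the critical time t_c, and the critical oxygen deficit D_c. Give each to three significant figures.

t_c ≈ 1.43 d; D_c ≈ 2.12 mg/L

With k_2/k_d = 12.16 and 1 − D₀(k_2−k_d)/(k_d L₀) = 0.4197,
t_c = ln(12.16 × 0.4197) / (1.24 − 0.102) = ln(5.102) / 1.138 = 1.630/1.138 = 1.432 d.
D_c = (k_d/k_2) L₀ e^(−k_d t_c) = (0.102/1.24) × 29.8 × e^(−0.102×1.432) = 0.08226 × 29.8 × 0.8641 = 2.118 mg/L.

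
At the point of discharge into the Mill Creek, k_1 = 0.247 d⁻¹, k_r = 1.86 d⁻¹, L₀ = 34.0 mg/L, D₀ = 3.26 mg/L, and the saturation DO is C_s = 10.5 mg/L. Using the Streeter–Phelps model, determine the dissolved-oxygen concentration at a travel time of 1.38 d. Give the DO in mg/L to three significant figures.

DO ≈ 6.95 mg/L

k_1 L₀/(k_r−k_1) = 0.247×34.0/(1.86−0.247) = 8.398/1.613 = 5.206 mg/L.
e^(−k_1 t) = e^(−0.247×1.380) = 0.7112; e^(−k_r t) = e^(−1.86×1.380) = 0.07678.
D = 5.206 × (0.7112 − 0.07678) + 3.26 × 0.07678 = 3.303 + 0.2503 = 3.553 mg/L.
DO = C_s − D = 10.5 − 3.553 = 6.947 mg/L.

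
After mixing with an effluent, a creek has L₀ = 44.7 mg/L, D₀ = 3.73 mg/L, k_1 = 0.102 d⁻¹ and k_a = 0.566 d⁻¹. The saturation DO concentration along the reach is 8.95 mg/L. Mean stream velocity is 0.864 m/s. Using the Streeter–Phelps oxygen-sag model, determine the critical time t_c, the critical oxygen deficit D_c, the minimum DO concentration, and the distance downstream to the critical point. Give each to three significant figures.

t_c ≈ 2.66 d; D_c ≈ 6.14 mg/L; min DO ≈ 2.81 mg/L; x_c ≈ 199 km

t_c = [1/(k_a−k_1)] ln[(k_a/k_1)(1 − D₀(k_a−k_1)/(k_1 L₀))]
= [1/(0.566−0.102)] ln[(0.566/0.102)(1 − 3.73×0.4640/(0.102×44.7))]
= (1/0.4640) ln[5.549 × 0.6204] = 2.155 × ln(3.443) = 2.155 × 1.236 = 2.664 d.
D_c = (k_1/k_a) L₀ e^(−k_1 t_c) = (0.102/0.566) × 44.7 × e^(−0.102×2.664) = 0.1802 × 44.7 × 0.7620 = 6.139 mg/L.
Minimum DO = C_s − D_c = 8.95 − 6.139 = 2.811 mg/L.
x_c = v t_c = 0.864 m/s × 2.664 d × 86400 s/d = 198900 m ≈ 199 km.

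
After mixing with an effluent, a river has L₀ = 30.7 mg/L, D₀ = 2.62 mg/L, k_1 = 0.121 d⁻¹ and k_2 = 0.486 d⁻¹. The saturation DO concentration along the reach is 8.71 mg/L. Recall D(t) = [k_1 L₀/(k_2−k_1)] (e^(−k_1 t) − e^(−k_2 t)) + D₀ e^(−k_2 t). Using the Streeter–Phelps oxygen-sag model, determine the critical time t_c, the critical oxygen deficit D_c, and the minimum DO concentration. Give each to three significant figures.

t_c ≈ 2.99 d; D_c ≈ 5.32 mg/L; min DO ≈ 3.39 mg/L

At the critical point dD/dt = 0, so k_1 L₀ e^(−k_1 t) = k_2 D. Substituting D(t) from the Streeter–Phelps equation and solving for t gives
t_c = ln[(k_2/k_1)(1 − D₀(k_2−k_1)/(k_1 L₀))] / (k_2−k_1).
Here k_2−k_1 = 0.3650 d⁻¹ and 1 − D₀(k_2−k_1)/(k_1 L₀) = 1 − 2.62×0.3650/(0.121×30.7) = 0.7426, so
t_c = ln(4.017 × 0.7426) / 0.3650 = 1.093 / 0.3650 = 2.994 d.
D_c = (k_1/k_2) L₀ e^(−k_1 t_c) = (0.121/0.486) × 30.7 × e^(−0.121×2.994) = 0.2490 × 30.7 × 0.6961 = 5.321 mg/L.
Minimum DO = C_s − D_c = 8.71 − 5.321 = 3.389 mg/L.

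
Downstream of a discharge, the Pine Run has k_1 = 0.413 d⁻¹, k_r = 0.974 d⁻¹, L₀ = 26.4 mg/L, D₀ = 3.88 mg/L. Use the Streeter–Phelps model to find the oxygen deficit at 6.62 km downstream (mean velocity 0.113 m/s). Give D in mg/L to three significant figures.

D ≈ 6.65 mg/L

Travel time t = x/v = 6.62 km / (0.113 m/s) = 6620 m / 0.113 m/s = 58580 s = 0.6781 d.
k_1 L₀/(k_r−k_1) = 0.413×26.4/(0.974−0.413) = 10.90/0.5610 = 19.44 mg/L.
e^(−k_1 t) = e^(−0.413×0.6781) = 0.7558; e^(−k_r t) = e^(−0.974×0.6781) = 0.5166.
D = 19.44 × (0.7558 − 0.5166) + 3.88 × 0.5166 = 4.647 + 2.005 = 6.652 mg/L.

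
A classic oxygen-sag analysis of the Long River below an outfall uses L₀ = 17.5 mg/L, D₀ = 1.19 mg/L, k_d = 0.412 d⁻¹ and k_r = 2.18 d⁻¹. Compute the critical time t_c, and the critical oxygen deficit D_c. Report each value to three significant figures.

With k_r/k_d = 5.291 and 1 − D₀(k_r−k_d)/(k_d L₀) = 0.7082,
t_c = ln(5.291 × 0.7082) / (2.18 − 0.412) = ln(3.747) / 1.768 = 1.321/1.768 = 0.7472 d.
D_c = (k_d/k_r) L₀ e^(−k_d t_c) = (0.412/2.18) × 17.5 × e^(−0.412×0.7472) = 0.1890 × 17.5 × 0.7350 = 2.431 mg/L.

t_c ≈ 0.747 d; D_c ≈ 2.43 mg/L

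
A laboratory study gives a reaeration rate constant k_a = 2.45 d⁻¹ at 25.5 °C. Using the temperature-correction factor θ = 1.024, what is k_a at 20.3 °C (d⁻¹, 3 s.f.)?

k_a ≈ 2.17 d⁻¹

k_a(T₂) = k_a(T₁) · θ^(T₂−T₁) = 2.45 × 1.024^(20.3−25.5)
= 2.45 × 1.024^-5.20 = 2.45 × 0.8840 = 2.166 d⁻¹.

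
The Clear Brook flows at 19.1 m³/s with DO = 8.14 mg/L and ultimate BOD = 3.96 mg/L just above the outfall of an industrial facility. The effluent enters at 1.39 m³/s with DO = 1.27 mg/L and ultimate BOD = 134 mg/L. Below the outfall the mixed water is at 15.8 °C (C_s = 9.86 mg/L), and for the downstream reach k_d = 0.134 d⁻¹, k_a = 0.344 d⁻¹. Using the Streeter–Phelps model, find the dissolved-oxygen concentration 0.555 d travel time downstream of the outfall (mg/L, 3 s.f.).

DO ≈ 7.22 mg/L

Mixed DO = (19.1×8.14 + 1.39×1.27)/(19.1+1.39) = 157.2/20.49 = 7.674 mg/L.
Mixed L₀ = (19.1×3.96 + 1.39×134)/(20.49) = 261.9/20.49 = 12.78 mg/L.
Initial deficit D₀ = C_s − DO₀ = 9.86 − 7.674 = 2.186 mg/L.
D(0.555) = [0.134×12.78/(0.344−0.134)](e^(−0.134×0.555) − e^(−0.344×0.555)) + 2.186 e^(−0.344×0.555)
= 8.156 × (0.9283 − 0.8262) + 2.186 × 0.8262 = 2.639 mg/L.
DO = 9.86 − 2.639 = 7.221 mg/L.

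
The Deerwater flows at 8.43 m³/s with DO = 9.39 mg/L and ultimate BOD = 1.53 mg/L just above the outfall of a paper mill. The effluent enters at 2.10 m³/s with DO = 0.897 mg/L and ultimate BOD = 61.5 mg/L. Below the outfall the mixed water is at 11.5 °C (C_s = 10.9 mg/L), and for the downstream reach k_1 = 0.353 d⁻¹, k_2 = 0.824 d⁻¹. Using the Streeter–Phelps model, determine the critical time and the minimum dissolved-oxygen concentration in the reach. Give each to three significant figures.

Mixed DO = (8.43×9.39 + 2.10×0.897)/(8.43+2.10) = 81.04/10.53 = 7.696 mg/L.
Mixed L₀ = (8.43×1.53 + 2.10×61.5)/(10.53) = 142.0/10.53 = 13.49 mg/L.
Initial deficit D₀ = C_s − DO₀ = 10.9 − 7.696 = 3.204 mg/L.
t_c = (1/0.4710) ln[(0.824/0.353)(1 − 3.204×0.4710/(0.353×13.49))] = 2.123 × ln(1.595) = 0.9907 d.
D_c = (0.353/0.824) × 13.49 × e^(−0.353×0.9907) = 0.4284 × 13.49 × 0.7049 = 4.074 mg/L.
Minimum DO = 10.9 − 4.074 = 6.826 mg/L.

t_c ≈ 0.991 d; minimum DO ≈ 6.83 mg/L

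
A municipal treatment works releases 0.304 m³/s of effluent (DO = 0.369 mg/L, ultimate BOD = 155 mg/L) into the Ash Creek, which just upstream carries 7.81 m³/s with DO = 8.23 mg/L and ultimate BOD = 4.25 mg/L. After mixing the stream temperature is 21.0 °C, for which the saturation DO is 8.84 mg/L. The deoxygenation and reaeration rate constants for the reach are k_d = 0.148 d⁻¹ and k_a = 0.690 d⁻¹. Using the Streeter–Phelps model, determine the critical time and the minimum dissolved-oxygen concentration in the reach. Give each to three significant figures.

Mixed DO = (7.81×8.23 + 0.304×0.369)/(7.81+0.304) = 64.39/8.114 = 7.935 mg/L.
Mixed L₀ = (7.81×4.25 + 0.304×155)/(8.114) = 80.31/8.114 = 9.898 mg/L.
Initial deficit D₀ = C_s − DO₀ = 8.84 − 7.935 = 0.9045 mg/L.
t_c = (1/0.5420) ln[(0.690/0.148)(1 − 0.9045×0.5420/(0.148×9.898))] = 1.845 × ln(3.102) = 2.089 d.
D_c = (0.148/0.690) × 9.898 × e^(−0.148×2.089) = 0.2145 × 9.898 × 0.7341 = 1.559 mg/L.
Minimum DO = 8.84 − 1.559 = 7.281 mg/L.

t_c ≈ 2.09 d; minimum DO ≈ 7.28 mg/L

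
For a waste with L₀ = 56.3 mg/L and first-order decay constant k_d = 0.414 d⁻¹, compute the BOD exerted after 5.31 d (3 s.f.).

y ≈ 50.1 mg/L

y_t = L₀(1 − e^(−k_d t)) = 56.3 × (1 − e^(−0.414×5.31))
= 56.3 × (1 − 0.1110) = 56.3 × 0.8890 = 50.05 mg/L.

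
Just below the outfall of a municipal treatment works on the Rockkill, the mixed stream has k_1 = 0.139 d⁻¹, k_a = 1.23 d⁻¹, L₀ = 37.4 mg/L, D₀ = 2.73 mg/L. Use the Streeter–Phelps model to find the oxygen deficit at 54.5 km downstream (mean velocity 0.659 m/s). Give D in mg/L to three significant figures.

Travel time t = x/v = 54.5 km / (0.659 m/s) = 54500 m / 0.659 m/s = 82700 s = 0.9572 d.
k_1 L₀/(k_a−k_1) = 0.139×37.4/(1.23−0.139) = 5.199/1.091 = 4.765 mg/L.
e^(−k_1 t) = e^(−0.139×0.9572) = 0.8754; e^(−k_a t) = e^(−1.23×0.9572) = 0.3081.
D = 4.765 × (0.8754 − 0.3081) + 2.73 × 0.3081 = 2.703 + 0.8411 = 3.544 mg/L.

D ≈ 3.54 mg/L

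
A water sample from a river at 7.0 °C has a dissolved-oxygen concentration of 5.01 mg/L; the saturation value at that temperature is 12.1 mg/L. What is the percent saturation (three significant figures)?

% saturation = C/C_s × 100 = 5.01/12.1 × 100 = 41.4 %.

41.4 % saturation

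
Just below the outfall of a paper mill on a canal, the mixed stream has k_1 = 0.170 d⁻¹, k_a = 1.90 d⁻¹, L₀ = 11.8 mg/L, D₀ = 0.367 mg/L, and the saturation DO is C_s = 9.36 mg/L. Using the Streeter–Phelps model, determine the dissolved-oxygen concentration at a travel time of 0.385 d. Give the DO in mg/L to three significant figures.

DO ≈ 8.66 mg/L

k_1 L₀/(k_a−k_1) = 0.170×11.8/(1.90−0.170) = 2.006/1.730 = 1.160 mg/L.
e^(−k_1 t) = e^(−0.170×0.3850) = 0.9366; e^(−k_a t) = e^(−1.90×0.3850) = 0.4812.
D = 1.160 × (0.9366 − 0.4812) + 0.367 × 0.4812 = 0.5281 + 0.1766 = 0.7047 mg/L.
DO = C_s − D = 9.36 − 0.7047 = 8.655 mg/L.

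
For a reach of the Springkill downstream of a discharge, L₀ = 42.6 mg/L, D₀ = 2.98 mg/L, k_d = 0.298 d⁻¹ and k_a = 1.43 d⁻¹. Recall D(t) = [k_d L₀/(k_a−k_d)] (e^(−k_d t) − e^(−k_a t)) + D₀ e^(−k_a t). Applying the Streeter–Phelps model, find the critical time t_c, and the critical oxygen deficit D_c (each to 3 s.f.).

At the critical point dD/dt = 0, so k_d L₀ e^(−k_d t) = k_a D. Substituting D(t) from the Streeter–Phelps equation and solving for t gives
t_c = ln[(k_a/k_d)(1 − D₀(k_a−k_d)/(k_d L₀))] / (k_a−k_d).
Here k_a−k_d = 1.132 d⁻¹ and 1 − D₀(k_a−k_d)/(k_d L₀) = 1 − 2.98×1.132/(0.298×42.6) = 0.7343, so
t_c = ln(4.799 × 0.7343) / 1.132 = 1.259 / 1.132 = 1.113 d.
D_c = (k_d/k_a) L₀ e^(−k_d t_c) = (0.298/1.43) × 42.6 × e^(−0.298×1.113) = 0.2084 × 42.6 × 0.7178 = 6.372 mg/L.

t_c ≈ 1.11 d; D_c ≈ 6.37 mg/L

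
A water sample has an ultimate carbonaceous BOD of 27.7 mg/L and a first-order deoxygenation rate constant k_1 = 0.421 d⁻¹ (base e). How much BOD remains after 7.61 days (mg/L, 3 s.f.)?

L_t = L₀ e^(−k_1 t) = 27.7 × e^(−0.421×7.61) = 27.7 × 0.04061 = 1.125 mg/L.

L ≈ 1.12 mg/L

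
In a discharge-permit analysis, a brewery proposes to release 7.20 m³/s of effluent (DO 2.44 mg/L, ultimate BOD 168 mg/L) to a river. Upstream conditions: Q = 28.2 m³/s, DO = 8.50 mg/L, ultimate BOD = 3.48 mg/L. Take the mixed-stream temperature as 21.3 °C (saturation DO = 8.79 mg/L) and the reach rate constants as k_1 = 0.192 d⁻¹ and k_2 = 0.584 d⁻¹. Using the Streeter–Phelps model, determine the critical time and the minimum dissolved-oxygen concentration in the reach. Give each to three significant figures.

Mixed DO = (28.2×8.50 + 7.20×2.44)/(28.2+7.20) = 257.3/35.40 = 7.267 mg/L.
Mixed L₀ = (28.2×3.48 + 7.20×168)/(35.40) = 1308/35.40 = 36.94 mg/L.
Initial deficit D₀ = C_s − DO₀ = 8.79 − 7.267 = 1.523 mg/L.
t_c = (1/0.3920) ln[(0.584/0.192)(1 − 1.523×0.3920/(0.192×36.94))] = 2.551 × ln(2.786) = 2.614 d.
D_c = (0.192/0.584) × 36.94 × e^(−0.192×2.614) = 0.3288 × 36.94 × 0.6054 = 7.353 mg/L.
Minimum DO = 8.79 − 7.353 = 1.437 mg/L.

t_c ≈ 2.61 d; minimum DO ≈ 1.44 mg/L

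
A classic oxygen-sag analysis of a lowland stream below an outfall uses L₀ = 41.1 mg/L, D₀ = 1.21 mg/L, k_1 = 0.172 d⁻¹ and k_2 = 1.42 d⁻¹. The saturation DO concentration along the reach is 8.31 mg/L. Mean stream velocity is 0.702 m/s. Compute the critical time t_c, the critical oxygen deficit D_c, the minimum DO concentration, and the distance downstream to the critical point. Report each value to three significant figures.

With k_2/k_1 = 8.256 and 1 − D₀(k_2−k_1)/(k_1 L₀) = 0.7864,
t_c = ln(8.256 × 0.7864) / (1.42 − 0.172) = ln(6.492) / 1.248 = 1.871/1.248 = 1.499 d.
D_c = (k_1/k_2) L₀ e^(−k_1 t_c) = (0.172/1.42) × 41.1 × e^(−0.172×1.499) = 0.1211 × 41.1 × 0.7727 = 3.847 mg/L.
Minimum DO = C_s − D_c = 8.31 − 3.847 = 4.463 mg/L.
x_c = v t_c = 0.702 m/s × 1.499 d × 86400 s/d = 90910 m ≈ 90.9 km.

t_c ≈ 1.50 d; D_c ≈ 3.85 mg/L; min DO ≈ 4.46 mg/L; x_c ≈ 90.9 km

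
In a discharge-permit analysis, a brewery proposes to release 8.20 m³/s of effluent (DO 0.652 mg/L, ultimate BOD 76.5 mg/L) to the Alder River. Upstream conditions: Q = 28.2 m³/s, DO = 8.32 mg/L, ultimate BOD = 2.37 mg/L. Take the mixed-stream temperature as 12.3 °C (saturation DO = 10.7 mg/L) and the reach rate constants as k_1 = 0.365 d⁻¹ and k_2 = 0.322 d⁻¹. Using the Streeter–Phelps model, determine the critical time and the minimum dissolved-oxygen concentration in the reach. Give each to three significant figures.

t_c ≈ 2.33 d; minimum DO ≈ 1.47 mg/L

Mixed DO = (28.2×8.32 + 8.20×0.652)/(28.2+8.20) = 240.0/36.40 = 6.593 mg/L.
Mixed L₀ = (28.2×2.37 + 8.20×76.5)/(36.40) = 694.1/36.40 = 19.07 mg/L.
Initial deficit D₀ = C_s − DO₀ = 10.7 − 6.593 = 4.107 mg/L.
t_c = (1/-0.04300) ln[(0.322/0.365)(1 − 4.107×-0.04300/(0.365×19.07))] = -23.26 × ln(0.9046) = 2.332 d.
D_c = (0.365/0.322) × 19.07 × e^(−0.365×2.332) = 1.134 × 19.07 × 0.4269 = 9.227 mg/L.
Minimum DO = 10.7 − 9.227 = 1.473 mg/L.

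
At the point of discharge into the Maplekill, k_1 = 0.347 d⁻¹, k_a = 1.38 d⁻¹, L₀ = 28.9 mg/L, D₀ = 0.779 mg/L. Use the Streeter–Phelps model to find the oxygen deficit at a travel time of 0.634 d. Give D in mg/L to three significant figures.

k_1 L₀/(k_a−k_1) = 0.347×28.9/(1.38−0.347) = 10.03/1.033 = 9.708 mg/L.
e^(−k_1 t) = e^(−0.347×0.6340) = 0.8025; e^(−k_a t) = e^(−1.38×0.6340) = 0.4169.
D = 9.708 × (0.8025 − 0.4169) + 0.779 × 0.4169 = 3.744 + 0.3248 = 4.068 mg/L.

D ≈ 4.07 mg/L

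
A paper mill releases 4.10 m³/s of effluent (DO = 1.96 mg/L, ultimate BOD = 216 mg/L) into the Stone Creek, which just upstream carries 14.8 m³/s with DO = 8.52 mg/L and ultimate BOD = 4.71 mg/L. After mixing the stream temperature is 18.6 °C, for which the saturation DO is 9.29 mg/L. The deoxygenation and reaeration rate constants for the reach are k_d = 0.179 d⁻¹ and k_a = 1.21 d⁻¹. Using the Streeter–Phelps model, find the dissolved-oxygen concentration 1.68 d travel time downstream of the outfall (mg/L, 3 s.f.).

DO ≈ 3.66 mg/L

Mixed DO = (14.8×8.52 + 4.10×1.96)/(14.8+4.10) = 134.1/18.90 = 7.097 mg/L.
Mixed L₀ = (14.8×4.71 + 4.10×216)/(18.90) = 955.3/18.90 = 50.55 mg/L.
Initial deficit D₀ = C_s − DO₀ = 9.29 − 7.097 = 2.193 mg/L.
D(1.68) = [0.179×50.55/(1.21−0.179)](e^(−0.179×1.68) − e^(−1.21×1.68)) + 2.193 e^(−1.21×1.68)
= 8.776 × (0.7403 − 0.1310) + 2.193 × 0.1310 = 5.634 mg/L.
DO = 9.29 − 5.634 = 3.656 mg/L.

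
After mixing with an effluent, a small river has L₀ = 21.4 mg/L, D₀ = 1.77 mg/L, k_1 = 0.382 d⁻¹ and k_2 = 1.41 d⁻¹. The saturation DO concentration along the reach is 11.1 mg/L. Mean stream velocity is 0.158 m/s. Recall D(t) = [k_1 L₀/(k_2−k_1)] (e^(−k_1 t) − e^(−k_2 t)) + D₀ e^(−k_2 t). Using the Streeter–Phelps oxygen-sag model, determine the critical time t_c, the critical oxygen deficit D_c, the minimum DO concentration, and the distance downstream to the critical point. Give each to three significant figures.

t_c ≈ 1.03 d; D_c ≈ 3.92 mg/L; min DO ≈ 7.18 mg/L; x_c ≈ 14.0 km

At the critical point dD/dt = 0, so k_1 L₀ e^(−k_1 t) = k_2 D. Substituting D(t) from the Streeter–Phelps equation and solving for t gives
t_c = ln[(k_2/k_1)(1 − D₀(k_2−k_1)/(k_1 L₀))] / (k_2−k_1).
Here k_2−k_1 = 1.028 d⁻¹ and 1 − D₀(k_2−k_1)/(k_1 L₀) = 1 − 1.77×1.028/(0.382×21.4) = 0.7774, so
t_c = ln(3.691 × 0.7774) / 1.028 = 1.054 / 1.028 = 1.025 d.
L(t_c) = L₀ e^(−k_1 t_c) = 21.4 × 0.6759 = 14.46 mg/L, and at the critical point k_2 D_c = k_1 L, so D_c = (0.382/1.41) × 14.46 = 3.919 mg/L.
Minimum DO = C_s − D_c = 11.1 − 3.919 = 7.181 mg/L.
x_c = v t_c = 0.158 m/s × 1.025 d × 86400 s/d = 14000 m ≈ 14.0 km.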